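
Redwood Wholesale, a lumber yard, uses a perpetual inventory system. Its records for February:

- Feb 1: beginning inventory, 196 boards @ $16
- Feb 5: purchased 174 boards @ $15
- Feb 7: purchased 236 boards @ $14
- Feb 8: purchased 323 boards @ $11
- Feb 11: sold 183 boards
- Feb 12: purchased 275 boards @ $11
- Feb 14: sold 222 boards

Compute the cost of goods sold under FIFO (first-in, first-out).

COGS = $6,236

Feb 11, 183 sold [FIFO — oldest first]: 183 @ $16 = $2,928
Feb 14, 222 sold [FIFO — oldest first]: 13 @ $16 + 174 @ $15 + 35 @ $14 = $3,308
Total COGS = $2,928 + $3,308 = $6,236
Ending inventory: 201 @ $14 + 323 @ $11 + 275 @ $11 = $9,392
Check: goods available $15,628 = COGS $6,236 + ending $9,392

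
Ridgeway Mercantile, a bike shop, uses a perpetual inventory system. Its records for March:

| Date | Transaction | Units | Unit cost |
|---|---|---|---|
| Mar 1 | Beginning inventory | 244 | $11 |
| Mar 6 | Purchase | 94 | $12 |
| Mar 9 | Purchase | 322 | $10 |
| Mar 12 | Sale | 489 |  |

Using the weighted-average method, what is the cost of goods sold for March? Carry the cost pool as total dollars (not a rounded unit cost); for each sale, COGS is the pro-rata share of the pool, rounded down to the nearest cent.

COGS = $5,210.07

After Mar 1: 244 on hand, pool $2,684.00 (≈ $11.0000 each)
After Mar 6: 338 on hand, pool $3,812.00 (≈ $11.2781 each)
After Mar 9: 660 on hand, pool $7,032.00 (≈ $10.6545 each)
Mar 12, sell 489: 489/660 × $7,032.00 → $5,210.07
Ending inventory (cost pool remaining) = $1,821.93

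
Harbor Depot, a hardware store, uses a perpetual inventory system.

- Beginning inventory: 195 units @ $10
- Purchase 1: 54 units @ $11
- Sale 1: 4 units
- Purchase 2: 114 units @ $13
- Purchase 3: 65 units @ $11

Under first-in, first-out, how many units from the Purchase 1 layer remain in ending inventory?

Sale 1 (4) [FIFO — oldest first]: 4 @ $10 = $40
Ending inventory: 191 @ $10 + 54 @ $11 + 114 @ $13 + 65 @ $11 = $4,701

54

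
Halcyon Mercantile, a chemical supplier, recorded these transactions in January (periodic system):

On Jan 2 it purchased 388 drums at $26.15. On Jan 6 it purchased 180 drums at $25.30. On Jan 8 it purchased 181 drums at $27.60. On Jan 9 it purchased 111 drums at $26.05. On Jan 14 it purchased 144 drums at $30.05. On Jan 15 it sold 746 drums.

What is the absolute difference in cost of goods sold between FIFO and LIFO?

$554.85

FIFO COGS: 388 @ $26.15 + 180 @ $25.30 + 178 @ $27.60 = $19,613.00
LIFO COGS: 144 @ $30.05 + 111 @ $26.05 + 181 @ $27.60 + 180 @ $25.30 + 130 @ $26.15 = $20,167.85
Difference = |$19,613.00 − $20,167.85| = $554.85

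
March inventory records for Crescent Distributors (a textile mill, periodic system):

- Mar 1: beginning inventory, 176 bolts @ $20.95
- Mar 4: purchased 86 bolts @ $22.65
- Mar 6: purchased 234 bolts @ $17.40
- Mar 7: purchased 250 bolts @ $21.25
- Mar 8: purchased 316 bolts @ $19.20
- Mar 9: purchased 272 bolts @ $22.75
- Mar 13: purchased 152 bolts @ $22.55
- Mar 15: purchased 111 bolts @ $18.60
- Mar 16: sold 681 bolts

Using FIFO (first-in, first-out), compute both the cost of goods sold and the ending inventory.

COGS = $13,637.95; ending inventory = $19,128.65

Mar 16, 681 sold [FIFO — oldest first]: 176 @ $20.95 + 86 @ $22.65 + 234 @ $17.40 + 185 @ $21.25 = $13,637.95
Ending inventory: 65 @ $21.25 + 316 @ $19.20 + 272 @ $22.75 + 152 @ $22.55 + 111 @ $18.60 = $19,128.65
Check: goods available $32,766.60 = COGS $13,637.95 + ending $19,128.65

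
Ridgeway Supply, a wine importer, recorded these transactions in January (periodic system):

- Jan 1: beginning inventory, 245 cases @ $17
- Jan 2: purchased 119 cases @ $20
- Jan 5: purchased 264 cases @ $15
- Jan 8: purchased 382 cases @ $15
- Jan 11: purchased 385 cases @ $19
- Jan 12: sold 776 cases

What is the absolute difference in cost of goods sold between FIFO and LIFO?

$455

FIFO COGS: 245 @ $17 + 119 @ $20 + 264 @ $15 + 148 @ $15 = $12,725
LIFO COGS: 385 @ $19 + 382 @ $15 + 9 @ $15 = $13,180
Difference = |$12,725 − $13,180| = $455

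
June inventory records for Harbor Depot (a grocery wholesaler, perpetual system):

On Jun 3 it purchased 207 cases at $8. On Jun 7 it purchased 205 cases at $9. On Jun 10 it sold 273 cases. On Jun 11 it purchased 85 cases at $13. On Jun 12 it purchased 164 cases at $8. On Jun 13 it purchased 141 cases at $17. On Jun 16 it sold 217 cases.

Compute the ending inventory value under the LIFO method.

Ending inventory = $2,921

Jun 10, 273 sold [LIFO — newest first]: 205 @ $9 + 68 @ $8 = $2,389
Jun 16, 217 sold [LIFO — newest first]: 141 @ $17 + 76 @ $8 = $3,005
Total COGS = $2,389 + $3,005 = $5,394
Ending inventory: 139 @ $8 + 85 @ $13 + 88 @ $8 = $2,921
Check: goods available $8,315 = COGS $5,394 + ending $2,921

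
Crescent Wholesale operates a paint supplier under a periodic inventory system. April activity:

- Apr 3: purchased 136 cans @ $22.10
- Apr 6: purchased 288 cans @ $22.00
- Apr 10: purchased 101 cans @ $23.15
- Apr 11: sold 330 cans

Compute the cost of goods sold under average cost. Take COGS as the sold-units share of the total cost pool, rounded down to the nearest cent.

Apr 11, sell 330: 330/525 × $11,679.75 → $7,341.55
Ending inventory (cost pool remaining) = $4,338.20
Check: goods available $11,679.75 = COGS $7,341.55 + ending $4,338.20

COGS = $7,341.55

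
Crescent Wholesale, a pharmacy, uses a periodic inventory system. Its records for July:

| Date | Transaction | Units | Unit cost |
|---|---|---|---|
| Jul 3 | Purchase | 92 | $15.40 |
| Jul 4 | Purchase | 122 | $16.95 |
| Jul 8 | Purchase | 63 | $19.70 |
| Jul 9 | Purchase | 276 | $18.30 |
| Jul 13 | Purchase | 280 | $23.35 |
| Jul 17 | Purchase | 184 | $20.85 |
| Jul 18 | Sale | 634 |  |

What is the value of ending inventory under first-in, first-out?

Jul 18, 634 sold [FIFO — oldest first]: 92 @ $15.40 + 122 @ $16.95 + 63 @ $19.70 + 276 @ $18.30 + 81 @ $23.35 = $11,667.95
Ending inventory: 199 @ $23.35 + 184 @ $20.85 = $8,483.05

Ending inventory = $8,483.05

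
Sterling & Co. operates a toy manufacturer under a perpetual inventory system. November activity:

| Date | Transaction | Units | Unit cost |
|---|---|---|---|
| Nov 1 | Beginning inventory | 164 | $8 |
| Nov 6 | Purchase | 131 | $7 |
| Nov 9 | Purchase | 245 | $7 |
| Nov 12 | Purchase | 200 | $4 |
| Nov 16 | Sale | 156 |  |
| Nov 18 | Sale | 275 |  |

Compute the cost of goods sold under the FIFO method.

Nov 16, 156 sold [FIFO — oldest first]: 156 @ $8 = $1,248
Nov 18, 275 sold [FIFO — oldest first]: 8 @ $8 + 131 @ $7 + 136 @ $7 = $1,933
Total COGS = $1,248 + $1,933 = $3,181
Ending inventory: 109 @ $7 + 200 @ $4 = $1,563

COGS = $3,181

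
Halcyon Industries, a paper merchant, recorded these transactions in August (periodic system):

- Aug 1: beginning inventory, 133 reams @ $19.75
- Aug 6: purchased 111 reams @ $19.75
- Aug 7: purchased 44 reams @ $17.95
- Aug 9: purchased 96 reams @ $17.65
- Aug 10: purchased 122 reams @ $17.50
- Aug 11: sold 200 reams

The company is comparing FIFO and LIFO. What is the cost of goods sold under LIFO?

FIFO COGS: 133 @ $19.75 + 67 @ $19.75 = $3,950.00
LIFO COGS: 122 @ $17.50 + 78 @ $17.65 = $3,511.70

COGS = $3,511.70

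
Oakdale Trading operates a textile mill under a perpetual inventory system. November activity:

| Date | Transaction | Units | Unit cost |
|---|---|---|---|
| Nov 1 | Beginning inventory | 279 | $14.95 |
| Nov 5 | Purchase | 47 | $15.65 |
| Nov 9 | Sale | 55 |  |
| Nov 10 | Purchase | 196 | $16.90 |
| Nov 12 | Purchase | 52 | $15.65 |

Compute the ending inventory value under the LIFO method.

Nov 9, 55 sold [LIFO — newest first]: 47 @ $15.65 + 8 @ $14.95 = $855.15
Ending inventory: 271 @ $14.95 + 196 @ $16.90 + 52 @ $15.65 = $8,177.65
Check: goods available $9,032.80 = COGS $855.15 + ending $8,177.65

Ending inventory = $8,177.65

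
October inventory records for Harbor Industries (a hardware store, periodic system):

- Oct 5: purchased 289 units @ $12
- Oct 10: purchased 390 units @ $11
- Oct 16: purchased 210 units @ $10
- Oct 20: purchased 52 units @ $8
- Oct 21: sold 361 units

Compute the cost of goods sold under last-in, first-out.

Oct 21, 361 sold [LIFO — newest first]: 52 @ $8 + 210 @ $10 + 99 @ $11 = $3,605
Ending inventory: 289 @ $12 + 291 @ $11 = $6,669

COGS = $3,605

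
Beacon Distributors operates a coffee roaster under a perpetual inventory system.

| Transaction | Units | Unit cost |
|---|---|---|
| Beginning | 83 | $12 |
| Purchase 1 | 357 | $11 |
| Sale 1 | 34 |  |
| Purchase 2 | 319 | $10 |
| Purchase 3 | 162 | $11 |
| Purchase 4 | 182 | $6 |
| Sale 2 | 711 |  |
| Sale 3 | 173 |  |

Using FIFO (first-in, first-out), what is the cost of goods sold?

COGS = $9,862

Sale 1 (34) [FIFO — oldest first]: 34 @ $12 = $408
Sale 2 (711) [FIFO — oldest first]: 49 @ $12 + 357 @ $11 + 305 @ $10 = $7,565
Sale 3 (173) [FIFO — oldest first]: 14 @ $10 + 159 @ $11 = $1,889
Total COGS = $408 + $7,565 + $1,889 = $9,862
Ending inventory: 3 @ $11 + 182 @ $6 = $1,125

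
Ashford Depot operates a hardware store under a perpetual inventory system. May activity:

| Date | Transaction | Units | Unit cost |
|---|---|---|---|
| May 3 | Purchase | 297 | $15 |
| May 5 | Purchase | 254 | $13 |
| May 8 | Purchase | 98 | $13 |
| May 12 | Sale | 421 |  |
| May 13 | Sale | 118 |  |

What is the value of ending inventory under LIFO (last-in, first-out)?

Ending inventory = $1,650

May 12, 421 sold [LIFO — newest first]: 98 @ $13 + 254 @ $13 + 69 @ $15 = $5,611
May 13, 118 sold [LIFO — newest first]: 118 @ $15 = $1,770
Total COGS = $5,611 + $1,770 = $7,381
Ending inventory: 110 @ $15 = $1,650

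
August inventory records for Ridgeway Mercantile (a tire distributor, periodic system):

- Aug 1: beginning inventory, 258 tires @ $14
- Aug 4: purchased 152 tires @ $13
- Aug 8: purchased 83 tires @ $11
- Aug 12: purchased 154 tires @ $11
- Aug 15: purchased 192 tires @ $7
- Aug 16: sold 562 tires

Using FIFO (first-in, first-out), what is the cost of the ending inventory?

Ending inventory = $2,279

Aug 16, 562 sold [FIFO — oldest first]: 258 @ $14 + 152 @ $13 + 83 @ $11 + 69 @ $11 = $7,260
Ending inventory: 85 @ $11 + 192 @ $7 = $2,279
Check: goods available $9,539 = COGS $7,260 + ending $2,279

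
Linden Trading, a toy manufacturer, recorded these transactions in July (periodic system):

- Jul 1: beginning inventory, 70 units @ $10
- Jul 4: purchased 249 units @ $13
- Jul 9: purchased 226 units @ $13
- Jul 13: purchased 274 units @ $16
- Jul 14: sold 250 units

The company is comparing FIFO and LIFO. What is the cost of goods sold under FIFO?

COGS = $3,040

FIFO COGS: 70 @ $10 + 180 @ $13 = $3,040
LIFO COGS: 250 @ $16 = $4,000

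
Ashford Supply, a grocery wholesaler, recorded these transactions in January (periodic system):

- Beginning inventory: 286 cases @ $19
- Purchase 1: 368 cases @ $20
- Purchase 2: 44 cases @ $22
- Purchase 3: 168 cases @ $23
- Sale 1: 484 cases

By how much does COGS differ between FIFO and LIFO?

$878

FIFO COGS: 286 @ $19 + 198 @ $20 = $9,394
LIFO COGS: 168 @ $23 + 44 @ $22 + 272 @ $20 = $10,272
Difference = |$9,394 − $10,272| = $878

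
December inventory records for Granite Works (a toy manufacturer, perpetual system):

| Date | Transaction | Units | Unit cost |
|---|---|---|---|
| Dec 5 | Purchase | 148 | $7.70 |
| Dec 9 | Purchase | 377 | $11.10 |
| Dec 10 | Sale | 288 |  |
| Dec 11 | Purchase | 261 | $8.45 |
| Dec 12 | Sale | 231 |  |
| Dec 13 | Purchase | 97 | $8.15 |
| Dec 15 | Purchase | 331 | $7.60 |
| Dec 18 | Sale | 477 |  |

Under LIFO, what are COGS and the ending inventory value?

Dec 10, 288 sold [LIFO — newest first]: 288 @ $11.10 = $3,196.80
Dec 12, 231 sold [LIFO — newest first]: 231 @ $8.45 = $1,951.95
Dec 18, 477 sold [LIFO — newest first]: 331 @ $7.60 + 97 @ $8.15 + 30 @ $8.45 + 19 @ $11.10 = $3,770.55
Total COGS = $3,196.80 + $1,951.95 + $3,770.55 = $8,919.30
Ending inventory: 148 @ $7.70 + 70 @ $11.10 = $1,916.60
Check: goods available $10,835.90 = COGS $8,919.30 + ending $1,916.60

COGS = $8,919.30; ending inventory = $1,916.60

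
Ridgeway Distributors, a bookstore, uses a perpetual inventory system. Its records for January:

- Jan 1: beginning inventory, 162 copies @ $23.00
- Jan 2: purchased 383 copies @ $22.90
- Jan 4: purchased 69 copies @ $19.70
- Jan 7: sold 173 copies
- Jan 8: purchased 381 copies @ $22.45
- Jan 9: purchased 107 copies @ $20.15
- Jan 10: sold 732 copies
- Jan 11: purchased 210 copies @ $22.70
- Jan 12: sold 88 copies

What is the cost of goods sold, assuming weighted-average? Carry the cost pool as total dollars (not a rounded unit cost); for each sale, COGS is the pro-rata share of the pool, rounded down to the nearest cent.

After Jan 1: 162 on hand, pool $3,726.00 (≈ $23.0000 each)
After Jan 2: 545 on hand, pool $12,496.70 (≈ $22.9297 each)
After Jan 4: 614 on hand, pool $13,856.00 (≈ $22.5668 each)
Jan 7, sell 173: 173/614 × $13,856.00 → $3,904.05
After Jan 8: 822 on hand, pool $18,505.40 (≈ $22.5127 each)
After Jan 9: 929 on hand, pool $20,661.45 (≈ $22.2405 each)
Jan 10, sell 732: 732/929 × $20,661.45 → $16,280.06
After Jan 11: 407 on hand, pool $9,148.39 (≈ $22.4776 each)
Jan 12, sell 88: 88/407 × $9,148.39 → $1,978.03
Total COGS = $3,904.05 + $16,280.06 + $1,978.03 = $22,162.14
Ending inventory (cost pool remaining) = $7,170.36

COGS = $22,162.14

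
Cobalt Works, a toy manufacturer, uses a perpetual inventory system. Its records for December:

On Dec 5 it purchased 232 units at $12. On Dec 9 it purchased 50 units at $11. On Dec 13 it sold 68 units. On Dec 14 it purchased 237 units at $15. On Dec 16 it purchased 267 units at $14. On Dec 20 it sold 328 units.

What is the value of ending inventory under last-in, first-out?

Dec 13, 68 sold [LIFO — newest first]: 50 @ $11 + 18 @ $12 = $766
Dec 20, 328 sold [LIFO — newest first]: 267 @ $14 + 61 @ $15 = $4,653
Total COGS = $766 + $4,653 = $5,419
Ending inventory: 214 @ $12 + 176 @ $15 = $5,208

Ending inventory = $5,208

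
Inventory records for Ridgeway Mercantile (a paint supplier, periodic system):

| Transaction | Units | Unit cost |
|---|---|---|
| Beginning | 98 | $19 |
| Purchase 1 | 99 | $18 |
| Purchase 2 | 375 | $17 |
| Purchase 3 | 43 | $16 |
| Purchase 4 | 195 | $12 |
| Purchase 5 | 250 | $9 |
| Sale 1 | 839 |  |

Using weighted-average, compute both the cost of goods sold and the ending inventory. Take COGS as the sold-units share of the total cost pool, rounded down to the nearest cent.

COGS = $12,107.71; ending inventory = $3,189.29

Sale 1, sell 839: 839/1060 × $15,297.00 → $12,107.71
Ending inventory (cost pool remaining) = $3,189.29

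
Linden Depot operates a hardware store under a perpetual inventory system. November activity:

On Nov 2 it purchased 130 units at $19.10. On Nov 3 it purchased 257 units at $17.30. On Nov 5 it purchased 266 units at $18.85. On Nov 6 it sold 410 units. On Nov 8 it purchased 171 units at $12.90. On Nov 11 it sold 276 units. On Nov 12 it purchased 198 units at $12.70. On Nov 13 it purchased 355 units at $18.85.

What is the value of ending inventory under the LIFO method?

Ending inventory = $11,827.75

Nov 6, 410 sold [LIFO — newest first]: 266 @ $18.85 + 144 @ $17.30 = $7,505.30
Nov 11, 276 sold [LIFO — newest first]: 171 @ $12.90 + 105 @ $17.30 = $4,022.40
Total COGS = $7,505.30 + $4,022.40 = $11,527.70
Ending inventory: 130 @ $19.10 + 8 @ $17.30 + 198 @ $12.70 + 355 @ $18.85 = $11,827.75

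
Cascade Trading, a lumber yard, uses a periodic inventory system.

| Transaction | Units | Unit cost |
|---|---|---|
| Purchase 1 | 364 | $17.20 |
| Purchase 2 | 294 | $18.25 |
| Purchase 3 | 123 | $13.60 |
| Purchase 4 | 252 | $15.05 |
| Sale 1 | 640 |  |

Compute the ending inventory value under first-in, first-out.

Sale 1 (640) [FIFO — oldest first]: 364 @ $17.20 + 276 @ $18.25 = $11,297.80
Ending inventory: 18 @ $18.25 + 123 @ $13.60 + 252 @ $15.05 = $5,793.90
Check: goods available $17,091.70 = COGS $11,297.80 + ending $5,793.90

Ending inventory = $5,793.90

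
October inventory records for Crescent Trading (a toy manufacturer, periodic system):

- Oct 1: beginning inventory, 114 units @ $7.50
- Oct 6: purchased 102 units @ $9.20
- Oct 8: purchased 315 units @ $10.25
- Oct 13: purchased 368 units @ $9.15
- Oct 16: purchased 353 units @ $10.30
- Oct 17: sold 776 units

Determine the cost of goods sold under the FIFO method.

Oct 17, 776 sold [FIFO — oldest first]: 114 @ $7.50 + 102 @ $9.20 + 315 @ $10.25 + 245 @ $9.15 = $7,263.90
Ending inventory: 123 @ $9.15 + 353 @ $10.30 = $4,761.35
Check: goods available $12,025.25 = COGS $7,263.90 + ending $4,761.35

COGS = $7,263.90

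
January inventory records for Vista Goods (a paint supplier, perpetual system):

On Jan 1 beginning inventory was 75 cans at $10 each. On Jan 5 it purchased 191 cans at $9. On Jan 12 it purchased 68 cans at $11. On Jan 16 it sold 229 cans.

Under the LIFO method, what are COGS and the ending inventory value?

Jan 16, 229 sold [LIFO — newest first]: 68 @ $11 + 161 @ $9 = $2,197
Ending inventory: 75 @ $10 + 30 @ $9 = $1,020
Check: goods available $3,217 = COGS $2,197 + ending $1,020

COGS = $2,197; ending inventory = $1,020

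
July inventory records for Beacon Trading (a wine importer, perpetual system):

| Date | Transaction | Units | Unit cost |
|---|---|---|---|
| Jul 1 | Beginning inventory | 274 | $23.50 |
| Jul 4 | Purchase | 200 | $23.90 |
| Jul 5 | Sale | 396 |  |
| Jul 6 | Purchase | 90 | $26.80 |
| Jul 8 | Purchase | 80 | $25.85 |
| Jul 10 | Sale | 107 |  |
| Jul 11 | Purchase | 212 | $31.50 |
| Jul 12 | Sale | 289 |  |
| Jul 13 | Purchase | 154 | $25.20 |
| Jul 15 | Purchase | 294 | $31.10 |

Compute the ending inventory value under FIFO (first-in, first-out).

Ending inventory = $15,040.20

Jul 5, 396 sold [FIFO — oldest first]: 274 @ $23.50 + 122 @ $23.90 = $9,354.80
Jul 10, 107 sold [FIFO — oldest first]: 78 @ $23.90 + 29 @ $26.80 = $2,641.40
Jul 12, 289 sold [FIFO — oldest first]: 61 @ $26.80 + 80 @ $25.85 + 148 @ $31.50 = $8,364.80
Total COGS = $9,354.80 + $2,641.40 + $8,364.80 = $20,361.00
Ending inventory: 64 @ $31.50 + 154 @ $25.20 + 294 @ $31.10 = $15,040.20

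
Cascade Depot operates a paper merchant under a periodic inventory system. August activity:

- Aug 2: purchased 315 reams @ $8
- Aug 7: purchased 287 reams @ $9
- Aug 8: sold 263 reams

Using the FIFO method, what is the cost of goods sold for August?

Aug 8, 263 sold [FIFO — oldest first]: 263 @ $8 = $2,104
Ending inventory: 52 @ $8 + 287 @ $9 = $2,999

COGS = $2,104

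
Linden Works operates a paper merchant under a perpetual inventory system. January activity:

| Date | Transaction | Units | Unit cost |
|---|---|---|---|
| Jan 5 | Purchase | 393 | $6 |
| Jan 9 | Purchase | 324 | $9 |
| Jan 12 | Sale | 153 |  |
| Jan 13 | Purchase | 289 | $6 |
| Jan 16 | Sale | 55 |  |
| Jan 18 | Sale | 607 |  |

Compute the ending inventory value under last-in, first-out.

Ending inventory = $1,146

Jan 12, 153 sold [LIFO — newest first]: 153 @ $9 = $1,377
Jan 16, 55 sold [LIFO — newest first]: 55 @ $6 = $330
Jan 18, 607 sold [LIFO — newest first]: 234 @ $6 + 171 @ $9 + 202 @ $6 = $4,155
Total COGS = $1,377 + $330 + $4,155 = $5,862
Ending inventory: 191 @ $6 = $1,146
Check: goods available $7,008 = COGS $5,862 + ending $1,146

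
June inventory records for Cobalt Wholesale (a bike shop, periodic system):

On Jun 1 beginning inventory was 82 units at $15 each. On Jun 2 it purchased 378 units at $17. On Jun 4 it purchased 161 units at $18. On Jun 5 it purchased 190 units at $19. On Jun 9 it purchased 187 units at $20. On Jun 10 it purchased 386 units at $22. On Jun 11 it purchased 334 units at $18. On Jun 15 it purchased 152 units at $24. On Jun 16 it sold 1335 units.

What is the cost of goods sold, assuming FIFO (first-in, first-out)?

COGS = $25,318

Jun 16, 1335 sold [FIFO — oldest first]: 82 @ $15 + 378 @ $17 + 161 @ $18 + 190 @ $19 + 187 @ $20 + 337 @ $22 = $25,318
Ending inventory: 49 @ $22 + 334 @ $18 + 152 @ $24 = $10,738
Check: goods available $36,056 = COGS $25,318 + ending $10,738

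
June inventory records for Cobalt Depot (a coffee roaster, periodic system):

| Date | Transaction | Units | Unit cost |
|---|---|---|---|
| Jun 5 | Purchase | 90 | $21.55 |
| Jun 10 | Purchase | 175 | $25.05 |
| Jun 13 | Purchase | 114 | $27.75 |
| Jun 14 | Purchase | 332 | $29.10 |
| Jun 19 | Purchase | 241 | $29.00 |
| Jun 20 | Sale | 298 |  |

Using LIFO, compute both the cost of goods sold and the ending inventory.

COGS = $8,647.70; ending inventory = $17,489.25

Jun 20, 298 sold [LIFO — newest first]: 241 @ $29.00 + 57 @ $29.10 = $8,647.70
Ending inventory: 90 @ $21.55 + 175 @ $25.05 + 114 @ $27.75 + 275 @ $29.10 = $17,489.25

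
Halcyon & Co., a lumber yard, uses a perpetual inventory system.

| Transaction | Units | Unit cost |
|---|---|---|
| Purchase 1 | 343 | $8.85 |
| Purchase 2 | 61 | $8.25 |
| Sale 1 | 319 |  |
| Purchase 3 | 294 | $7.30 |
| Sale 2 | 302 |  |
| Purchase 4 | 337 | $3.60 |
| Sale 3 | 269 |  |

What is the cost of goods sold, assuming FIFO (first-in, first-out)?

COGS = $6,376.20

Sale 1 (319) [FIFO — oldest first]: 319 @ $8.85 = $2,823.15
Sale 2 (302) [FIFO — oldest first]: 24 @ $8.85 + 61 @ $8.25 + 217 @ $7.30 = $2,299.75
Sale 3 (269) [FIFO — oldest first]: 77 @ $7.30 + 192 @ $3.60 = $1,253.30
Total COGS = $2,823.15 + $2,299.75 + $1,253.30 = $6,376.20
Ending inventory: 145 @ $3.60 = $522.00
Check: goods available $6,898.20 = COGS $6,376.20 + ending $522.00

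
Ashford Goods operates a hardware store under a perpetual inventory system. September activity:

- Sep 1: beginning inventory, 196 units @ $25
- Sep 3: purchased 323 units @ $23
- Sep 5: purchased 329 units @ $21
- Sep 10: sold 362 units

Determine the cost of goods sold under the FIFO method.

Sep 10, 362 sold [FIFO — oldest first]: 196 @ $25 + 166 @ $23 = $8,718
Ending inventory: 157 @ $23 + 329 @ $21 = $10,520

COGS = $8,718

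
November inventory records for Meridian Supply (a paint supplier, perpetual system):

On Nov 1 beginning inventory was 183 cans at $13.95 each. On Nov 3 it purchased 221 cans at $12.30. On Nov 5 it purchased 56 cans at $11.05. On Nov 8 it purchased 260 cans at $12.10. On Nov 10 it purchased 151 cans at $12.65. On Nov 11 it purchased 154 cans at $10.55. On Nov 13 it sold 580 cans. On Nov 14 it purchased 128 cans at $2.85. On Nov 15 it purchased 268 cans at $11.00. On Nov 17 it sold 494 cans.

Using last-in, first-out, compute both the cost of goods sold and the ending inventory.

COGS = $11,313.55; ending inventory = $4,570.05

Nov 13, 580 sold [LIFO — newest first]: 154 @ $10.55 + 151 @ $12.65 + 260 @ $12.10 + 15 @ $11.05 = $6,846.60
Nov 17, 494 sold [LIFO — newest first]: 268 @ $11.00 + 128 @ $2.85 + 41 @ $11.05 + 57 @ $12.30 = $4,466.95
Total COGS = $6,846.60 + $4,466.95 = $11,313.55
Ending inventory: 183 @ $13.95 + 164 @ $12.30 = $4,570.05
Check: goods available $15,883.60 = COGS $11,313.55 + ending $4,570.05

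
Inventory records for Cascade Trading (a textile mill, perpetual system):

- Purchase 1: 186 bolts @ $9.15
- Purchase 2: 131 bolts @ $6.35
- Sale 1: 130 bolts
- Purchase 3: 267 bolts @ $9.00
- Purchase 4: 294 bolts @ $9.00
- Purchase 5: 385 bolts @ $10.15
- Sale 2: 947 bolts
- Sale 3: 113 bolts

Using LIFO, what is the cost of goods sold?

COGS = $10,822.55

Sale 1 (130) [LIFO — newest first]: 130 @ $6.35 = $825.50
Sale 2 (947) [LIFO — newest first]: 385 @ $10.15 + 294 @ $9.00 + 267 @ $9.00 + 1 @ $6.35 = $8,963.10
Sale 3 (113) [LIFO — newest first]: 113 @ $9.15 = $1,033.95
Total COGS = $825.50 + $8,963.10 + $1,033.95 = $10,822.55
Ending inventory: 73 @ $9.15 = $667.95
Check: goods available $11,490.50 = COGS $10,822.55 + ending $667.95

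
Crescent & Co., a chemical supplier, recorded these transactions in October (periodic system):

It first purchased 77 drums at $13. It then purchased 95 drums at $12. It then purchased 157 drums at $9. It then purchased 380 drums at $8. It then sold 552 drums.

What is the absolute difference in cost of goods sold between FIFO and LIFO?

$705

FIFO COGS: 77 @ $13 + 95 @ $12 + 157 @ $9 + 223 @ $8 = $5,338
LIFO COGS: 380 @ $8 + 157 @ $9 + 15 @ $12 = $4,633
Difference = |$5,338 − $4,633| = $705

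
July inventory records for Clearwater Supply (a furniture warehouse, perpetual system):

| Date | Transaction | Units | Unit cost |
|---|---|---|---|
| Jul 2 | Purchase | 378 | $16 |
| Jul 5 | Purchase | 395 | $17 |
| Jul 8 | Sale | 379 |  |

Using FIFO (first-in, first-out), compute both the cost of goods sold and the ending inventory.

COGS = $6,065; ending inventory = $6,698

Jul 8, 379 sold [FIFO — oldest first]: 378 @ $16 + 1 @ $17 = $6,065
Ending inventory: 394 @ $17 = $6,698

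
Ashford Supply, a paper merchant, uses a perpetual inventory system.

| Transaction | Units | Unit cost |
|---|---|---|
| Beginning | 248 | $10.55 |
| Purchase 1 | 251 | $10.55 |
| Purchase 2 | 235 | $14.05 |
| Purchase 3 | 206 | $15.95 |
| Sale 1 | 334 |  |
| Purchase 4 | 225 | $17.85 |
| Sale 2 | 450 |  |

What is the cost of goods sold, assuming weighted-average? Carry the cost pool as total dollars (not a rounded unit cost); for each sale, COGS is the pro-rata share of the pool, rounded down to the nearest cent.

After Beginning: 248 on hand, pool $2,616.40 (≈ $10.5500 each)
After Purchase 1: 499 on hand, pool $5,264.45 (≈ $10.5500 each)
After Purchase 2: 734 on hand, pool $8,566.20 (≈ $11.6706 each)
After Purchase 3: 940 on hand, pool $11,851.90 (≈ $12.6084 each)
Sale 1, sell 334: 334/940 × $11,851.90 → $4,211.20
After Purchase 4: 831 on hand, pool $11,656.95 (≈ $14.0276 each)
Sale 2, sell 450: 450/831 × $11,656.95 → $6,312.42
Total COGS = $4,211.20 + $6,312.42 = $10,523.62
Ending inventory (cost pool remaining) = $5,344.53

COGS = $10,523.62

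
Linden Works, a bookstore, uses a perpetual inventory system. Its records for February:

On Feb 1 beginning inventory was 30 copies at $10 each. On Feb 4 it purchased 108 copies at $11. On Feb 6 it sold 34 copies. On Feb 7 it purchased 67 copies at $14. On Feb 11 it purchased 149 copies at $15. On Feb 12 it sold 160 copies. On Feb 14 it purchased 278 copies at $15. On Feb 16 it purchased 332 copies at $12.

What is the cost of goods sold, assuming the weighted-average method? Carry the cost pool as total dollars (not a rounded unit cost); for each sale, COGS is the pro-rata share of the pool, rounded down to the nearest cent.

After Feb 1: 30 on hand, pool $300.00 (≈ $10.0000 each)
After Feb 4: 138 on hand, pool $1,488.00 (≈ $10.7826 each)
Feb 6, sell 34: 34/138 × $1,488.00 → $366.60
After Feb 7: 171 on hand, pool $2,059.40 (≈ $12.0433 each)
After Feb 11: 320 on hand, pool $4,294.40 (≈ $13.4200 each)
Feb 12, sell 160: 160/320 × $4,294.40 → $2,147.20
After Feb 14: 438 on hand, pool $6,317.20 (≈ $14.4228 each)
After Feb 16: 770 on hand, pool $10,301.20 (≈ $13.3782 each)
Total COGS = $366.60 + $2,147.20 = $2,513.80
Ending inventory (cost pool remaining) = $10,301.20
Check: goods available $12,815.00 = COGS $2,513.80 + ending $10,301.20

COGS = $2,513.80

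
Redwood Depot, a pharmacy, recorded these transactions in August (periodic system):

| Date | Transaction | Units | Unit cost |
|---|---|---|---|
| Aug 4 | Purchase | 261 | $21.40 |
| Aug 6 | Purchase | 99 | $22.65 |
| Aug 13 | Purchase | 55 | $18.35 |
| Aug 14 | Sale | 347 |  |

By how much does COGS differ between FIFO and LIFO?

$151.50

FIFO COGS: 261 @ $21.40 + 86 @ $22.65 = $7,533.30
LIFO COGS: 55 @ $18.35 + 99 @ $22.65 + 193 @ $21.40 = $7,381.80
Difference = |$7,533.30 − $7,381.80| = $151.50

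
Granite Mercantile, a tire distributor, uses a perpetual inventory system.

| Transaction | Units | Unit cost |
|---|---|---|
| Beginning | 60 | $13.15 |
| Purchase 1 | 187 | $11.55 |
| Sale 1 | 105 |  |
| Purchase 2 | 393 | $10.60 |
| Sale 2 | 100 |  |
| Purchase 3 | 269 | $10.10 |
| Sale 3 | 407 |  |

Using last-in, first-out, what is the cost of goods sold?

Sale 1 (105) [LIFO — newest first]: 105 @ $11.55 = $1,212.75
Sale 2 (100) [LIFO — newest first]: 100 @ $10.60 = $1,060.00
Sale 3 (407) [LIFO — newest first]: 269 @ $10.10 + 138 @ $10.60 = $4,179.70
Total COGS = $1,212.75 + $1,060.00 + $4,179.70 = $6,452.45
Ending inventory: 60 @ $13.15 + 82 @ $11.55 + 155 @ $10.60 = $3,379.10
Check: goods available $9,831.55 = COGS $6,452.45 + ending $3,379.10

COGS = $6,452.45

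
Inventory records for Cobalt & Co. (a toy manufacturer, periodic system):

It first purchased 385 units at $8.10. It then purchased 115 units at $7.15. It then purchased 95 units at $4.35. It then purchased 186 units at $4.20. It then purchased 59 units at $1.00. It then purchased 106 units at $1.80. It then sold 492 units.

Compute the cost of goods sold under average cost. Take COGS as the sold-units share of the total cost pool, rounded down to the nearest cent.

Sale 1, sell 492: 492/946 × $5,385.00 → $2,800.65
Ending inventory (cost pool remaining) = $2,584.35
Check: goods available $5,385.00 = COGS $2,800.65 + ending $2,584.35

COGS = $2,800.65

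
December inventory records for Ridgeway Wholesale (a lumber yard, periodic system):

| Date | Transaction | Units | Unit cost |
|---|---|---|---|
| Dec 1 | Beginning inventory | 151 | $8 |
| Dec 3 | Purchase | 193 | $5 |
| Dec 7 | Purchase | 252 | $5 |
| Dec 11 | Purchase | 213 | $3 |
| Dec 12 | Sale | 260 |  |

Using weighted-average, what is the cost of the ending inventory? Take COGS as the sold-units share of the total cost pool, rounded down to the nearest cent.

Dec 12, sell 260: 260/809 × $4,072.00 → $1,308.67
Ending inventory (cost pool remaining) = $2,763.33
Check: goods available $4,072.00 = COGS $1,308.67 + ending $2,763.33

Ending inventory = $2,763.33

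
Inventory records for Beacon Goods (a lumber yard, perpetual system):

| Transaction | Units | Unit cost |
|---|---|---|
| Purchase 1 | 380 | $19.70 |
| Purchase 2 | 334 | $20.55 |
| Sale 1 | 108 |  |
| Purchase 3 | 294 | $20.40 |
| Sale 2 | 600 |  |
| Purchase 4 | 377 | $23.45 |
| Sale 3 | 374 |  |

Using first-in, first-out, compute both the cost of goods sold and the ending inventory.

COGS = $22,082.60; ending inventory = $7,105.35

Sale 1 (108) [FIFO — oldest first]: 108 @ $19.70 = $2,127.60
Sale 2 (600) [FIFO — oldest first]: 272 @ $19.70 + 328 @ $20.55 = $12,098.80
Sale 3 (374) [FIFO — oldest first]: 6 @ $20.55 + 294 @ $20.40 + 74 @ $23.45 = $7,856.20
Total COGS = $2,127.60 + $12,098.80 + $7,856.20 = $22,082.60
Ending inventory: 303 @ $23.45 = $7,105.35
Check: goods available $29,187.95 = COGS $22,082.60 + ending $7,105.35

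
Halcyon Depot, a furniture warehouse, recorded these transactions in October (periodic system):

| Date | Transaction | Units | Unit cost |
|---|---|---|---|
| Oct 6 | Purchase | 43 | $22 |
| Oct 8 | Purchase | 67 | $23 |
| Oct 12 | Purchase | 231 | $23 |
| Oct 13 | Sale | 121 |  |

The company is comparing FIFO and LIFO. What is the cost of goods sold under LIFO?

FIFO COGS: 43 @ $22 + 67 @ $23 + 11 @ $23 = $2,740
LIFO COGS: 121 @ $23 = $2,783

COGS = $2,783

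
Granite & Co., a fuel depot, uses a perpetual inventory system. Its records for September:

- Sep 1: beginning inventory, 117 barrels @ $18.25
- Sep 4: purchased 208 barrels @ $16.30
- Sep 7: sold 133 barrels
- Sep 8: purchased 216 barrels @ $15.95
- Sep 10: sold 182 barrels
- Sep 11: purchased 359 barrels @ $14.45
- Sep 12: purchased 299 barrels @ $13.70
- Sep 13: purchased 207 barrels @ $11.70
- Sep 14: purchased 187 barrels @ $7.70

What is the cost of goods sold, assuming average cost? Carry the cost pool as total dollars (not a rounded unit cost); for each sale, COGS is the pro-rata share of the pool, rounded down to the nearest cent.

After Sep 1: 117 on hand, pool $2,135.25 (≈ $18.2500 each)
After Sep 4: 325 on hand, pool $5,525.65 (≈ $17.0020 each)
Sep 7, sell 133: 133/325 × $5,525.65 → $2,261.26
After Sep 8: 408 on hand, pool $6,709.59 (≈ $16.4451 each)
Sep 10, sell 182: 182/408 × $6,709.59 → $2,993.00
After Sep 11: 585 on hand, pool $8,904.14 (≈ $15.2208 each)
After Sep 12: 884 on hand, pool $13,000.44 (≈ $14.7064 each)
After Sep 13: 1091 on hand, pool $15,422.34 (≈ $14.1360 each)
After Sep 14: 1278 on hand, pool $16,862.24 (≈ $13.1942 each)
Total COGS = $2,261.26 + $2,993.00 = $5,254.26
Ending inventory (cost pool remaining) = $16,862.24
Check: goods available $22,116.50 = COGS $5,254.26 + ending $16,862.24

COGS = $5,254.26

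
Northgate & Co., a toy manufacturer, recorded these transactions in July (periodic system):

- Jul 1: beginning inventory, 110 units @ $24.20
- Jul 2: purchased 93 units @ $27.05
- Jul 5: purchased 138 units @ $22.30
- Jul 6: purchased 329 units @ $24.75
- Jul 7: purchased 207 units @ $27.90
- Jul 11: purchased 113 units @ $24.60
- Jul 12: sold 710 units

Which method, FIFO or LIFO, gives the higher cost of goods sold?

LIFO

FIFO COGS: 110 @ $24.20 + 93 @ $27.05 + 138 @ $22.30 + 329 @ $24.75 + 40 @ $27.90 = $17,513.80
LIFO COGS: 113 @ $24.60 + 207 @ $27.90 + 329 @ $24.75 + 61 @ $22.30 = $18,058.15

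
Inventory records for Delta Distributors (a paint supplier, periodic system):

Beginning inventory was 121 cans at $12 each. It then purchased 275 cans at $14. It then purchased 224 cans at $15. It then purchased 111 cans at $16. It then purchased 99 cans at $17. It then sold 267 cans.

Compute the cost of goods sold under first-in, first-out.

Sale 1 (267) [FIFO — oldest first]: 121 @ $12 + 146 @ $14 = $3,496
Ending inventory: 129 @ $14 + 224 @ $15 + 111 @ $16 + 99 @ $17 = $8,625

COGS = $3,496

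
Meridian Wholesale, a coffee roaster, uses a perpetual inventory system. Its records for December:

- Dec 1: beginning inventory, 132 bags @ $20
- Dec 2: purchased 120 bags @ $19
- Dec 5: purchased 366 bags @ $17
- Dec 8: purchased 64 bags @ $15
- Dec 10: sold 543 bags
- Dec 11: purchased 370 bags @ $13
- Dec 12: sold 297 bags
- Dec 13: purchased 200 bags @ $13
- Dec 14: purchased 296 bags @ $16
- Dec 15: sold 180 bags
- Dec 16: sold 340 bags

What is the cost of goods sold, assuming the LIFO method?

Dec 10, 543 sold [LIFO — newest first]: 64 @ $15 + 366 @ $17 + 113 @ $19 = $9,329
Dec 12, 297 sold [LIFO — newest first]: 297 @ $13 = $3,861
Dec 15, 180 sold [LIFO — newest first]: 180 @ $16 = $2,880
Dec 16, 340 sold [LIFO — newest first]: 116 @ $16 + 200 @ $13 + 24 @ $13 = $4,768
Total COGS = $9,329 + $3,861 + $2,880 + $4,768 = $20,838
Ending inventory: 132 @ $20 + 7 @ $19 + 49 @ $13 = $3,410

COGS = $20,838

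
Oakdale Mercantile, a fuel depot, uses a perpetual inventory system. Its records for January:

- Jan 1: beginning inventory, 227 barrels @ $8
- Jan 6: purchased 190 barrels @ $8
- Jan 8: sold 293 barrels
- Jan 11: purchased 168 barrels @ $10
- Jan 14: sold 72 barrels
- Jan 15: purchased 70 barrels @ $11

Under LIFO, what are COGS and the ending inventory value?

COGS = $3,064; ending inventory = $2,722

Jan 8, 293 sold [LIFO — newest first]: 190 @ $8 + 103 @ $8 = $2,344
Jan 14, 72 sold [LIFO — newest first]: 72 @ $10 = $720
Total COGS = $2,344 + $720 = $3,064
Ending inventory: 124 @ $8 + 96 @ $10 + 70 @ $11 = $2,722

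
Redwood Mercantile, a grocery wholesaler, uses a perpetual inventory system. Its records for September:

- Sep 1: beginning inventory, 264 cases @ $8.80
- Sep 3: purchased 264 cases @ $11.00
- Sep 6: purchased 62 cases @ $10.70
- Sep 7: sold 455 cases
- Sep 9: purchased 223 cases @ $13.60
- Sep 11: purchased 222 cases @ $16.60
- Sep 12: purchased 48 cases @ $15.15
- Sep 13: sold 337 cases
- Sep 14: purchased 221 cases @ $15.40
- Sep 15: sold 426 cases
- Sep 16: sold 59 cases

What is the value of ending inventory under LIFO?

Sep 7, 455 sold [LIFO — newest first]: 62 @ $10.70 + 264 @ $11.00 + 129 @ $8.80 = $4,702.60
Sep 13, 337 sold [LIFO — newest first]: 48 @ $15.15 + 222 @ $16.60 + 67 @ $13.60 = $5,323.60
Sep 15, 426 sold [LIFO — newest first]: 221 @ $15.40 + 156 @ $13.60 + 49 @ $8.80 = $5,956.20
Sep 16, 59 sold [LIFO — newest first]: 59 @ $8.80 = $519.20
Total COGS = $4,702.60 + $5,323.60 + $5,956.20 + $519.20 = $16,501.60
Ending inventory: 27 @ $8.80 = $237.60

Ending inventory = $237.60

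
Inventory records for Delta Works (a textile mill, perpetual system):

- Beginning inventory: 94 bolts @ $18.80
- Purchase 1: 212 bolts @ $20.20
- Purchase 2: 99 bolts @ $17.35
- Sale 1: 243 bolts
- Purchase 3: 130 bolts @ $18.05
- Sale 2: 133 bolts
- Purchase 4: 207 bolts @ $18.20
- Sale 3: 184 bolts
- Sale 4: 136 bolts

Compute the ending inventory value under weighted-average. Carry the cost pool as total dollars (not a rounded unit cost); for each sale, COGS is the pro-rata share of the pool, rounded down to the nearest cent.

After Beginning: 94 on hand, pool $1,767.20 (≈ $18.8000 each)
After Purchase 1: 306 on hand, pool $6,049.60 (≈ $19.7699 each)
After Purchase 2: 405 on hand, pool $7,767.25 (≈ $19.1784 each)
Sale 1, sell 243: 243/405 × $7,767.25 → $4,660.35
After Purchase 3: 292 on hand, pool $5,453.40 (≈ $18.6760 each)
Sale 2, sell 133: 133/292 × $5,453.40 → $2,483.91
After Purchase 4: 366 on hand, pool $6,736.89 (≈ $18.4068 each)
Sale 3, sell 184: 184/366 × $6,736.89 → $3,386.85
Sale 4, sell 136: 136/182 × $3,350.04 → $2,503.32
Total COGS = $4,660.35 + $2,483.91 + $3,386.85 + $2,503.32 = $13,034.43
Ending inventory (cost pool remaining) = $846.72
Check: goods available $13,881.15 = COGS $13,034.43 + ending $846.72

Ending inventory = $846.72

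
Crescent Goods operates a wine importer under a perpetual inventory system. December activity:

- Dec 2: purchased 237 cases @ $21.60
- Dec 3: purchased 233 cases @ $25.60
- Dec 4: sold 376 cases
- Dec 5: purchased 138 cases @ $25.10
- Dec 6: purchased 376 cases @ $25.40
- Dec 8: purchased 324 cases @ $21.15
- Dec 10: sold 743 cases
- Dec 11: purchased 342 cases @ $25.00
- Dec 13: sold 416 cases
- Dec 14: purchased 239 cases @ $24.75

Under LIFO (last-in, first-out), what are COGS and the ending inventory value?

Dec 4, 376 sold [LIFO — newest first]: 233 @ $25.60 + 143 @ $21.60 = $9,053.60
Dec 10, 743 sold [LIFO — newest first]: 324 @ $21.15 + 376 @ $25.40 + 43 @ $25.10 = $17,482.30
Dec 13, 416 sold [LIFO — newest first]: 342 @ $25.00 + 74 @ $25.10 = $10,407.40
Total COGS = $9,053.60 + $17,482.30 + $10,407.40 = $36,943.30
Ending inventory: 94 @ $21.60 + 21 @ $25.10 + 239 @ $24.75 = $8,472.75

COGS = $36,943.30; ending inventory = $8,472.75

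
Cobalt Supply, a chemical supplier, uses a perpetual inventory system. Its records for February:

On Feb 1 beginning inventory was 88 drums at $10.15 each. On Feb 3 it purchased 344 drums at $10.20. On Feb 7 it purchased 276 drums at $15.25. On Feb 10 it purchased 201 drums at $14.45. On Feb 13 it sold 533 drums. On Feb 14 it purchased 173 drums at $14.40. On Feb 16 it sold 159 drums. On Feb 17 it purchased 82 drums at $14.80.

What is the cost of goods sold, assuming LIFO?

Feb 13, 533 sold [LIFO — newest first]: 201 @ $14.45 + 276 @ $15.25 + 56 @ $10.20 = $7,684.65
Feb 16, 159 sold [LIFO — newest first]: 159 @ $14.40 = $2,289.60
Total COGS = $7,684.65 + $2,289.60 = $9,974.25
Ending inventory: 88 @ $10.15 + 288 @ $10.20 + 14 @ $14.40 + 82 @ $14.80 = $5,246.00

COGS = $9,974.25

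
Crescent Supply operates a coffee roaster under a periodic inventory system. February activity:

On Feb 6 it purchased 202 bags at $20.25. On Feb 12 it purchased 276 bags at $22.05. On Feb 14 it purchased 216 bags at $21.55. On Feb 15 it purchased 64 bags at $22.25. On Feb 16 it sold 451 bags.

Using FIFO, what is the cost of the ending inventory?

Ending inventory = $6,674.15

Feb 16, 451 sold [FIFO — oldest first]: 202 @ $20.25 + 249 @ $22.05 = $9,580.95
Ending inventory: 27 @ $22.05 + 216 @ $21.55 + 64 @ $22.25 = $6,674.15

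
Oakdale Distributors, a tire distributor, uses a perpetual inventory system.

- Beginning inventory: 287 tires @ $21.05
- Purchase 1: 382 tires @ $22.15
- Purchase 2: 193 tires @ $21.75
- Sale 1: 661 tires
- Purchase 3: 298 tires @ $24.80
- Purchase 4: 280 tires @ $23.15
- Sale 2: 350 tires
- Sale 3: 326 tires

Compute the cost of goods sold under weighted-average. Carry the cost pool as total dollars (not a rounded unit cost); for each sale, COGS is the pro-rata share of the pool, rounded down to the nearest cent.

COGS = $30,162.02

After Beginning: 287 on hand, pool $6,041.35 (≈ $21.0500 each)
After Purchase 1: 669 on hand, pool $14,502.65 (≈ $21.6781 each)
After Purchase 2: 862 on hand, pool $18,700.40 (≈ $21.6942 each)
Sale 1, sell 661: 661/862 × $18,700.40 → $14,339.86
After Purchase 3: 499 on hand, pool $11,750.94 (≈ $23.5490 each)
After Purchase 4: 779 on hand, pool $18,232.94 (≈ $23.4056 each)
Sale 2, sell 350: 350/779 × $18,232.94 → $8,191.94
Sale 3, sell 326: 326/429 × $10,041.00 → $7,630.22
Total COGS = $14,339.86 + $8,191.94 + $7,630.22 = $30,162.02
Ending inventory (cost pool remaining) = $2,410.78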